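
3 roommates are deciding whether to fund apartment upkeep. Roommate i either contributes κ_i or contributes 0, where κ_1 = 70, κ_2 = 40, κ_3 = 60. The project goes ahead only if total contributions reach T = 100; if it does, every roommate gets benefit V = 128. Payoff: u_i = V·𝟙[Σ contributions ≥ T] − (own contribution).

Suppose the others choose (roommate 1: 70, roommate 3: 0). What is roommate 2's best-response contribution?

Others' total = 70. Contributing 40 brings total to 110 ≥ 100: gain V − κ_2 = 88.
Best response: 40.

40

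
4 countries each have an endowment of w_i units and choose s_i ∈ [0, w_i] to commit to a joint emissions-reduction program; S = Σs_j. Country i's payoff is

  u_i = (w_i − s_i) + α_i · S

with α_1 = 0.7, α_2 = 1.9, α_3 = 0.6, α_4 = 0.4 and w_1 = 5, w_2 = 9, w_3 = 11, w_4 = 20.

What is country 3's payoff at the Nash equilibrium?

∂u_i/∂s_i = α_i − 1, so country i contributes w_i if α_i > 1, else 0.
α_i > 1 for i ∈ {2}; NE contributions (0, 9, 0, 0), S = 9.
u_3 = (11 − 0) + 0.6·9 = 16.4.

16.4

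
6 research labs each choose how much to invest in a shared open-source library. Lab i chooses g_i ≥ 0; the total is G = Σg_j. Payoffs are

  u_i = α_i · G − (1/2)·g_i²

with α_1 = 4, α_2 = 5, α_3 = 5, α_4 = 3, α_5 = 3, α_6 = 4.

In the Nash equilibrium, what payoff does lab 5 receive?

Lab i's FOC: ∂u_i/∂g_i = α_i − g_i = 0, so g_i* = α_i.
NE contributions = (4, 5, 5, 3, 3, 4); G = 24.
u_5 = α_5·G − ½·(g_5)² = 3·24 − ½·3² = 67.5.

67.5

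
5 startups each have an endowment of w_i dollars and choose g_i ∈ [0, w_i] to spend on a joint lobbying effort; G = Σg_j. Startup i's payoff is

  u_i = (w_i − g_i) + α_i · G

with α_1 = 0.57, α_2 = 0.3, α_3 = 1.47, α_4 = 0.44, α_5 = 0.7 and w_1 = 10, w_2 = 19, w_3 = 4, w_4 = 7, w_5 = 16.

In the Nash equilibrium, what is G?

4

∂u_i/∂g_i = α_i − 1, so startup i contributes w_i if α_i > 1, else 0.
α_i > 1 for i ∈ {3}; NE contributions (0, 0, 4, 0, 0), G = 4.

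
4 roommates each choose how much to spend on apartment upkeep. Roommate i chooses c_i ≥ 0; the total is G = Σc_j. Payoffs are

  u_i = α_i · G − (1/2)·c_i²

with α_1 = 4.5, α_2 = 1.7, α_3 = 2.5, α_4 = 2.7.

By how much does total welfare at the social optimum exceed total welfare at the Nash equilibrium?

Roommate i's FOC: ∂u_i/∂c_i = α_i − c_i = 0, so c_i* = α_i.
NE contributions = (4.5, 1.7, 2.5, 2.7); G = 11.4.
W^NE = (Σα)·G − ½Σα_i² = 11.4² − ½·36.68 = 111.62.
Planner sets c_i = Σα_j = 11.4 for every i, so G^SO = 4·11.4 = 45.6.
W^SO = (Σα)·G^SO − ½·4·(Σα)² = (4/2)·11.4² = 259.92.
Deadweight loss = W^SO − W^NE = 148.3.

148.3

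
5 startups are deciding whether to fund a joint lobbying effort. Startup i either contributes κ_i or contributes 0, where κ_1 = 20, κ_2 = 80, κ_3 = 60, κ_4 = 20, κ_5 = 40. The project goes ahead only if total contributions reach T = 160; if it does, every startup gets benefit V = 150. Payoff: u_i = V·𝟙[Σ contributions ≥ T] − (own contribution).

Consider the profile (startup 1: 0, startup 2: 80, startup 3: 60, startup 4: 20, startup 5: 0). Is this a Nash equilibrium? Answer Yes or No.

Yes

Total = 160 ≥ 160: provided.
Startup 1 (pledges 0, payoff 150): pledging 20 → total 180, payoff 130. No gain.
Startup 2 (pledges 80, payoff 70): dropping to 0 → total 80, payoff 0. No gain.
Startup 3 (pledges 60, payoff 90): dropping to 0 → total 100, payoff 0. No gain.
Startup 4 (pledges 20, payoff 130): dropping to 0 → total 140, payoff 0. No gain.
Startup 5 (pledges 0, payoff 150): pledging 40 → total 200, payoff 110. No gain.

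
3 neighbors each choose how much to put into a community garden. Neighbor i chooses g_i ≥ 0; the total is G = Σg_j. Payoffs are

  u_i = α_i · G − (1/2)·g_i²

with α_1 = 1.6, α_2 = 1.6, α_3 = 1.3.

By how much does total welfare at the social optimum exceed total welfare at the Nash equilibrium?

13.53

Neighbor i's FOC: ∂u_i/∂g_i = α_i − g_i = 0, so g_i* = α_i.
NE contributions = (1.6, 1.6, 1.3); G = 4.5.
W^NE = (Σα)·G − ½Σα_i² = 4.5² − ½·6.81 = 16.845.
Planner sets g_i = Σα_j = 4.5 for every i, so G^SO = 3·4.5 = 13.5.
W^SO = (Σα)·G^SO − ½·3·(Σα)² = (3/2)·4.5² = 30.375.
Deadweight loss = W^SO − W^NE = 13.53.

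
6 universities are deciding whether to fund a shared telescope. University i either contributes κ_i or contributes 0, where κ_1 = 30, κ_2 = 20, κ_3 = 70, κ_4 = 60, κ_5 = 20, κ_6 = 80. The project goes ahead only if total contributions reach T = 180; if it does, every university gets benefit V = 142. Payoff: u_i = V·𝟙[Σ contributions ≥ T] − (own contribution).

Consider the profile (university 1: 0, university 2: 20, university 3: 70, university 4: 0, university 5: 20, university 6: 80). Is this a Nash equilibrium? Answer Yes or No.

Total = 190 ≥ 180: provided.
University 1 (pledges 0, payoff 142): pledging 30 → total 220, payoff 112. No gain.
University 2 (pledges 20, payoff 122): dropping to 0 → total 170, payoff 0. No gain.
University 3 (pledges 70, payoff 72): dropping to 0 → total 120, payoff 0. No gain.
University 4 (pledges 0, payoff 142): pledging 60 → total 250, payoff 82. No gain.
University 5 (pledges 20, payoff 122): dropping to 0 → total 170, payoff 0. No gain.
University 6 (pledges 80, payoff 62): dropping to 0 → total 110, payoff 0. No gain.

Yes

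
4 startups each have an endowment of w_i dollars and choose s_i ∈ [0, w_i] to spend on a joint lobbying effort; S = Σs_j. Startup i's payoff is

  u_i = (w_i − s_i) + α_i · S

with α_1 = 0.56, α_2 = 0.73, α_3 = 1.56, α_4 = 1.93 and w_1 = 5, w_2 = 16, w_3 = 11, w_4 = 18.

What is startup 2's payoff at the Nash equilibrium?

37.17

∂u_i/∂s_i = α_i − 1, so startup i contributes w_i if α_i > 1, else 0.
α_i > 1 for i ∈ {3, 4}; NE contributions (0, 0, 11, 18), S = 29.
u_2 = (16 − 0) + 0.73·29 = 37.17.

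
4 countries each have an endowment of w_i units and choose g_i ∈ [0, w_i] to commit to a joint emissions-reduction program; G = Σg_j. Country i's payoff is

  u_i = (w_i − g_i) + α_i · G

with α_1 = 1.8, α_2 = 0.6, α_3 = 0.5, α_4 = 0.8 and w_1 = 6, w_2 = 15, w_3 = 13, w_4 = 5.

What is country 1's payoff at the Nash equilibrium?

∂u_i/∂g_i = α_i − 1, so country i contributes w_i if α_i > 1, else 0.
α_i > 1 for i ∈ {1}; NE contributions (6, 0, 0, 0), G = 6.
u_1 = (6 − 6) + 1.8·6 = 10.8.

10.8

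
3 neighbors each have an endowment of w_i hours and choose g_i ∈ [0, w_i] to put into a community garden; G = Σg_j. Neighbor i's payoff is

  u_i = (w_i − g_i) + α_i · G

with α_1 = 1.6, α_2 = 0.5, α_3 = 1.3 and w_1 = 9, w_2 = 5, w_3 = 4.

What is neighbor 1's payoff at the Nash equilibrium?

∂u_i/∂g_i = α_i − 1, so neighbor i contributes w_i if α_i > 1, else 0.
α_i > 1 for i ∈ {1, 3}; NE contributions (9, 0, 4), G = 13.
u_1 = (9 − 9) + 1.6·13 = 20.8.

20.8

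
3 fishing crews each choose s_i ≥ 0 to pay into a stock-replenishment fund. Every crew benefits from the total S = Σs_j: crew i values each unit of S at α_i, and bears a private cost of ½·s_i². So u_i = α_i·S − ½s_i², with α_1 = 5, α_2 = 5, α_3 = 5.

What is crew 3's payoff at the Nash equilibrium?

Crew i's FOC: ∂u_i/∂s_i = α_i − s_i = 0, so s_i* = α_i.
NE contributions = (5, 5, 5); S = 15.
u_3 = α_3·S − ½·(s_3)² = 5·15 − ½·5² = 62.5.

62.5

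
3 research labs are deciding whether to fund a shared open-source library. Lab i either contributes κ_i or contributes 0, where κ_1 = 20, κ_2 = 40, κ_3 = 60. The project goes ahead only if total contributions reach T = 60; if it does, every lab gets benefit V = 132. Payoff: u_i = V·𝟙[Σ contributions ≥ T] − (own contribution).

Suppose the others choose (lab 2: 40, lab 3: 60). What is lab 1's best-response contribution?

Others' total = 100 ≥ 60; contributing adds cost 20 for no extra benefit.
Best response: 0.

0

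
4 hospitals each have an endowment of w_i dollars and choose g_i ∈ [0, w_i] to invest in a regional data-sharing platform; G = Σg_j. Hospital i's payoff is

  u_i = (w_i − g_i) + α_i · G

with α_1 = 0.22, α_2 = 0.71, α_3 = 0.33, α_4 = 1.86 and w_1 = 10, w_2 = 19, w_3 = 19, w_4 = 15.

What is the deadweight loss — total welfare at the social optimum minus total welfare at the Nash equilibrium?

101.76

∂u_i/∂g_i = α_i − 1, so hospital i contributes w_i if α_i > 1, else 0.
α_i > 1 for i ∈ {4}; NE contributions (0, 0, 0, 15), G = 15.
W^NE = Σw_i − G^NE + (Σα_i)·G^NE = 63 + 2.12·15 = 94.8.
Planner: ∂(Σu_j)/∂g_i = Σα_j − 1 = 2.12 > 0, so everyone contributes w_i; G^SO = 63, W^SO = 63 + 2.12·63 = 196.56.
Deadweight loss = 101.76.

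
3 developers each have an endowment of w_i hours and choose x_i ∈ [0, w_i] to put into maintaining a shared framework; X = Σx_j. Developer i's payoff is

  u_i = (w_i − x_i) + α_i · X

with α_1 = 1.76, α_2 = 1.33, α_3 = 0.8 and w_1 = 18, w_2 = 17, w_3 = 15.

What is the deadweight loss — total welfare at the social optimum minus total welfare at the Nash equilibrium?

∂u_i/∂x_i = α_i − 1, so developer i contributes w_i if α_i > 1, else 0.
α_i > 1 for i ∈ {1, 2}; NE contributions (18, 17, 0), X = 35.
W^NE = Σw_i − X^NE + (Σα_i)·X^NE = 50 + 2.89·35 = 151.15.
Planner: ∂(Σu_j)/∂x_i = Σα_j − 1 = 2.89 > 0, so everyone contributes w_i; X^SO = 50, W^SO = 50 + 2.89·50 = 194.5.
Deadweight loss = 43.35.

43.35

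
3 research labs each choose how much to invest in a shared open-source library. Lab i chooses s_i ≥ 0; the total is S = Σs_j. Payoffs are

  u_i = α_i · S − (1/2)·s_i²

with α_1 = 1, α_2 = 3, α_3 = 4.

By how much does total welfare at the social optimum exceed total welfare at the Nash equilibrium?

45

Lab i's FOC: ∂u_i/∂s_i = α_i − s_i = 0, so s_i* = α_i.
NE contributions = (1, 3, 4); S = 8.
W^NE = (Σα)·S − ½Σα_i² = 8² − ½·26 = 51.
Planner sets s_i = Σα_j = 8 for every i, so S^SO = 3·8 = 24.
W^SO = (Σα)·S^SO − ½·3·(Σα)² = (3/2)·8² = 96.
Deadweight loss = W^SO − W^NE = 45.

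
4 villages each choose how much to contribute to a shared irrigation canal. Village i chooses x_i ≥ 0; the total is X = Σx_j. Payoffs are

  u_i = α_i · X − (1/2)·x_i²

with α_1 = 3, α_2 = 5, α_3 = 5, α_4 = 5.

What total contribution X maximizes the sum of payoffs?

Planner FOC: ∂(Σu_j)/∂x_i = (Σα_j) − x_i = 0, so x_i^SO = Σα_j = 18 for every i; X^SO = 72.

72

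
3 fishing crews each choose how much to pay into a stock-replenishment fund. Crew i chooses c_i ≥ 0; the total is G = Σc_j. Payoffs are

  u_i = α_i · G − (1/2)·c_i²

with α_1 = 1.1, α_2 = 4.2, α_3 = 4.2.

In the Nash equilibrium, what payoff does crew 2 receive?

31.08

Crew i's FOC: ∂u_i/∂c_i = α_i − c_i = 0, so c_i* = α_i.
NE contributions = (1.1, 4.2, 4.2); G = 9.5.
u_2 = α_2·G − ½·(c_2)² = 4.2·9.5 − ½·4.2² = 31.08.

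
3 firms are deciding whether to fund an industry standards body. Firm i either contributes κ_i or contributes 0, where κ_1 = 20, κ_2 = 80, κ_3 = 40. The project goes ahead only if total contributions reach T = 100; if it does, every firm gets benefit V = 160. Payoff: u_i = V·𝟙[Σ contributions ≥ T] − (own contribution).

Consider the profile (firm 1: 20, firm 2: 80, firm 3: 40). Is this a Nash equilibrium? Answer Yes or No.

Total = 140 ≥ 100: provided.
Firm 1 (pledges 20, payoff 140): dropping to 0 → total 120, payoff 160. Profitable deviation.

No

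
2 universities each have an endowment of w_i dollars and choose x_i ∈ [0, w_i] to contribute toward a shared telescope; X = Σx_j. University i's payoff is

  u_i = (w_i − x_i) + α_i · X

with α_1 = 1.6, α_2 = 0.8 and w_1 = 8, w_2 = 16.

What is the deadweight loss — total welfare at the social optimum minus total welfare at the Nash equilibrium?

∂u_i/∂x_i = α_i − 1, so university i contributes w_i if α_i > 1, else 0.
α_i > 1 for i ∈ {1}; NE contributions (8, 0), X = 8.
W^NE = Σw_i − X^NE + (Σα_i)·X^NE = 24 + 1.4·8 = 35.2.
Planner: ∂(Σu_j)/∂x_i = Σα_j − 1 = 1.4 > 0, so everyone contributes w_i; X^SO = 24, W^SO = 24 + 1.4·24 = 57.6.
Deadweight loss = 22.4.

22.4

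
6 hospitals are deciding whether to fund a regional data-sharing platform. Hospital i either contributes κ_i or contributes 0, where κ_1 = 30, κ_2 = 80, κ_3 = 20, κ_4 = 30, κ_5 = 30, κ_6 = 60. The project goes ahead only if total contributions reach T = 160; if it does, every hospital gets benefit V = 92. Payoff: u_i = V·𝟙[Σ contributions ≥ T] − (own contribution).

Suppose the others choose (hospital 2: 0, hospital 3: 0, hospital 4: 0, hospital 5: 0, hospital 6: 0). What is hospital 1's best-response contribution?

0

Others' total = 0. Even contributing 30 gives 30 < 160: no benefit either way.
Best response: 0.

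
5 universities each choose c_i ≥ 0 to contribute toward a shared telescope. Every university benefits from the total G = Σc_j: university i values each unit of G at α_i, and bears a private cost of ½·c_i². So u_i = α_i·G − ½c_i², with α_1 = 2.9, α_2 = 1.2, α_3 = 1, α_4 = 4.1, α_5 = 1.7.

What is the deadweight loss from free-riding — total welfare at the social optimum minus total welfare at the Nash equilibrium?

University i's FOC: ∂u_i/∂c_i = α_i − c_i = 0, so c_i* = α_i.
NE contributions = (2.9, 1.2, 1, 4.1, 1.7); G = 10.9.
W^NE = (Σα)·G − ½Σα_i² = 10.9² − ½·30.55 = 103.535.
Planner sets c_i = Σα_j = 10.9 for every i, so G^SO = 5·10.9 = 54.5.
W^SO = (Σα)·G^SO − ½·5·(Σα)² = (5/2)·10.9² = 297.025.
Deadweight loss = W^SO − W^NE = 193.49.

193.49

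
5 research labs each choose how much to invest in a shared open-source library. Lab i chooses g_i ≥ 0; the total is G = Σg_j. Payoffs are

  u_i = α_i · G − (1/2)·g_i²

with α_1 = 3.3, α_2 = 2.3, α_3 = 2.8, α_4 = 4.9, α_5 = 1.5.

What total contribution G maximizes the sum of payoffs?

Planner FOC: ∂(Σu_j)/∂g_i = (Σα_j) − g_i = 0, so g_i^SO = Σα_j = 14.8 for every i; G^SO = 74.

74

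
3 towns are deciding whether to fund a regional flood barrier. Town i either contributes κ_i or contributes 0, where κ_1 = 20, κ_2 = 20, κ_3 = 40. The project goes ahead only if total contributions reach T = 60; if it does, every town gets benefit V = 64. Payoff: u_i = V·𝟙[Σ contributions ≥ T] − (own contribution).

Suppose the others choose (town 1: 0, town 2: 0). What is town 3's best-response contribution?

Others' total = 0. Even contributing 40 gives 40 < 60: no benefit either way.
Best response: 0.

0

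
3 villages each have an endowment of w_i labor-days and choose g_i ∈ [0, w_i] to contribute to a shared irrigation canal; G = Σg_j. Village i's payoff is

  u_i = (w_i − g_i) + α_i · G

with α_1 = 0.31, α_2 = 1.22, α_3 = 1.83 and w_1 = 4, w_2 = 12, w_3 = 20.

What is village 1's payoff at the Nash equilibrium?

∂u_i/∂g_i = α_i − 1, so village i contributes w_i if α_i > 1, else 0.
α_i > 1 for i ∈ {2, 3}; NE contributions (0, 12, 20), G = 32.
u_1 = (4 − 0) + 0.31·32 = 13.92.

13.92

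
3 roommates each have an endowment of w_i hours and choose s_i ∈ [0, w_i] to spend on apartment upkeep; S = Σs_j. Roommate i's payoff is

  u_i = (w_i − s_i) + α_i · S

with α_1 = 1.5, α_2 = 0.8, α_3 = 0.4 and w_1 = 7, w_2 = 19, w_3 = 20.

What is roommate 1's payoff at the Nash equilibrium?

∂u_i/∂s_i = α_i − 1, so roommate i contributes w_i if α_i > 1, else 0.
α_i > 1 for i ∈ {1}; NE contributions (7, 0, 0), S = 7.
u_1 = (7 − 7) + 1.5·7 = 10.5.

10.5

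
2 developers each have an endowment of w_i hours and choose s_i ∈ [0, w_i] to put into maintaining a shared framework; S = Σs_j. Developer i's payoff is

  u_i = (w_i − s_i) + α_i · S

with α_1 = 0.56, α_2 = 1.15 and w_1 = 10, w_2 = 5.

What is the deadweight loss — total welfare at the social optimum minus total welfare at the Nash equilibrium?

7.1

∂u_i/∂s_i = α_i − 1, so developer i contributes w_i if α_i > 1, else 0.
α_i > 1 for i ∈ {2}; NE contributions (0, 5), S = 5.
W^NE = Σw_i − S^NE + (Σα_i)·S^NE = 15 + 0.71·5 = 18.55.
Planner: ∂(Σu_j)/∂s_i = Σα_j − 1 = 0.71 > 0, so everyone contributes w_i; S^SO = 15, W^SO = 15 + 0.71·15 = 25.65.
Deadweight loss = 7.1.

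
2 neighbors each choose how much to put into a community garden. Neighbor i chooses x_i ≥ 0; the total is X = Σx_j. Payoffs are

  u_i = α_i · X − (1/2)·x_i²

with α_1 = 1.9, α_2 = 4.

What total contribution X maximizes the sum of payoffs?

11.8

Planner FOC: ∂(Σu_j)/∂x_i = (Σα_j) − x_i = 0, so x_i^SO = Σα_j = 5.9 for every i; X^SO = 11.8.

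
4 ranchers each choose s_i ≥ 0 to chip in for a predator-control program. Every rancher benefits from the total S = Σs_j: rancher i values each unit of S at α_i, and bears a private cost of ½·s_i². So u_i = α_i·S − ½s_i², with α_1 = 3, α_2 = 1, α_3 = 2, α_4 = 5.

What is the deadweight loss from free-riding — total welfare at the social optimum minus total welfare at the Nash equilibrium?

Rancher i's FOC: ∂u_i/∂s_i = α_i − s_i = 0, so s_i* = α_i.
NE contributions = (3, 1, 2, 5); S = 11.
W^NE = (Σα)·S − ½Σα_i² = 11² − ½·39 = 101.5.
Planner sets s_i = Σα_j = 11 for every i, so S^SO = 4·11 = 44.
W^SO = (Σα)·S^SO − ½·4·(Σα)² = (4/2)·11² = 242.
Deadweight loss = W^SO − W^NE = 140.5.

140.5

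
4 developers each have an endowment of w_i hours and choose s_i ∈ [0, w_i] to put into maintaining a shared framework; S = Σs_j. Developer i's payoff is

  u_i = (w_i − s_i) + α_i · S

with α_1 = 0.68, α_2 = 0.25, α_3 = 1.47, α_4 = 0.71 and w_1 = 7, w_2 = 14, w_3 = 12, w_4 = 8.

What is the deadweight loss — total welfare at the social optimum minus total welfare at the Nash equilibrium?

61.19

∂u_i/∂s_i = α_i − 1, so developer i contributes w_i if α_i > 1, else 0.
α_i > 1 for i ∈ {3}; NE contributions (0, 0, 12, 0), S = 12.
W^NE = Σw_i − S^NE + (Σα_i)·S^NE = 41 + 2.11·12 = 66.32.
Planner: ∂(Σu_j)/∂s_i = Σα_j − 1 = 2.11 > 0, so everyone contributes w_i; S^SO = 41, W^SO = 41 + 2.11·41 = 127.51.
Deadweight loss = 61.19.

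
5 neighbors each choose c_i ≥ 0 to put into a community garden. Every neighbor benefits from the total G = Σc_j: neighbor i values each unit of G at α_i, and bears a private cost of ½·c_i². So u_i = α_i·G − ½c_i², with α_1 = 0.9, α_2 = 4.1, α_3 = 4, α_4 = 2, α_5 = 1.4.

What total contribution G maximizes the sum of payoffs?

Planner FOC: ∂(Σu_j)/∂c_i = (Σα_j) − c_i = 0, so c_i^SO = Σα_j = 12.4 for every i; G^SO = 62.

62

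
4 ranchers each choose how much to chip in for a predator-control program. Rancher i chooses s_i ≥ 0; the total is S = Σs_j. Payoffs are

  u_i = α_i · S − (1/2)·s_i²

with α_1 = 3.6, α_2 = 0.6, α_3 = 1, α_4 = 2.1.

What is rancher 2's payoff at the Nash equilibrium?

4.2

Rancher i's FOC: ∂u_i/∂s_i = α_i − s_i = 0, so s_i* = α_i.
NE contributions = (3.6, 0.6, 1, 2.1); S = 7.3.
u_2 = α_2·S − ½·(s_2)² = 0.6·7.3 − ½·0.6² = 4.2.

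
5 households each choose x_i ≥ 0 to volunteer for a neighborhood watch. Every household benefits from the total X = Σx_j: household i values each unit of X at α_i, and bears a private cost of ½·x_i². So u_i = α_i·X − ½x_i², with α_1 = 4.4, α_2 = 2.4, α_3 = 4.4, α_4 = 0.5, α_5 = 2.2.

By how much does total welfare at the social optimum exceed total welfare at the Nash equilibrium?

Household i's FOC: ∂u_i/∂x_i = α_i − x_i = 0, so x_i* = α_i.
NE contributions = (4.4, 2.4, 4.4, 0.5, 2.2); X = 13.9.
W^NE = (Σα)·X − ½Σα_i² = 13.9² − ½·49.57 = 168.425.
Planner sets x_i = Σα_j = 13.9 for every i, so X^SO = 5·13.9 = 69.5.
W^SO = (Σα)·X^SO − ½·5·(Σα)² = (5/2)·13.9² = 483.025.
Deadweight loss = W^SO − W^NE = 314.6.

314.6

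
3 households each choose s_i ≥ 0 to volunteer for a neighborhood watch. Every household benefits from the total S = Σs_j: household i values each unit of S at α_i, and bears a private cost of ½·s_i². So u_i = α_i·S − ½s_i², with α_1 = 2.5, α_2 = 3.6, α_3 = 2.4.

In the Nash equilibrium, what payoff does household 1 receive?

Household i's FOC: ∂u_i/∂s_i = α_i − s_i = 0, so s_i* = α_i.
NE contributions = (2.5, 3.6, 2.4); S = 8.5.
u_1 = α_1·S − ½·(s_1)² = 2.5·8.5 − ½·2.5² = 18.125.

18.125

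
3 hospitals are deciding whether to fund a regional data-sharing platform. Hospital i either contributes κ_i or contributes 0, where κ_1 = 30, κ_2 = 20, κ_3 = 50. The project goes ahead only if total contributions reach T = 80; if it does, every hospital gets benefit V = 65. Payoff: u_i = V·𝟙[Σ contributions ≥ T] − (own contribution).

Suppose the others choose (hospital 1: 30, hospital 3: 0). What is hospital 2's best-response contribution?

0

Others' total = 30. Even contributing 20 gives 50 < 80: no benefit either way.
Best response: 0.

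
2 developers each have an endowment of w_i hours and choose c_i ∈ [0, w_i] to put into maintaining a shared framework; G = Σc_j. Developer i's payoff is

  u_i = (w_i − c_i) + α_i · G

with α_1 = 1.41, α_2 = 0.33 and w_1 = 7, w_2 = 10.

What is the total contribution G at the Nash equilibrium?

7

∂u_i/∂c_i = α_i − 1, so developer i contributes w_i if α_i > 1, else 0.
α_i > 1 for i ∈ {1}; NE contributions (7, 0), G = 7.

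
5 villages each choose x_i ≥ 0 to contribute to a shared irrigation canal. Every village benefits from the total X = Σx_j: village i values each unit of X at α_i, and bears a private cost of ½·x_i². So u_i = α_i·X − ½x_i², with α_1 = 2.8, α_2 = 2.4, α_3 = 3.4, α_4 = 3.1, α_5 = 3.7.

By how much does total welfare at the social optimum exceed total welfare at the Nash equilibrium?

379.97

Village i's FOC: ∂u_i/∂x_i = α_i − x_i = 0, so x_i* = α_i.
NE contributions = (2.8, 2.4, 3.4, 3.1, 3.7); X = 15.4.
W^NE = (Σα)·X − ½Σα_i² = 15.4² − ½·48.46 = 212.93.
Planner sets x_i = Σα_j = 15.4 for every i, so X^SO = 5·15.4 = 77.
W^SO = (Σα)·X^SO − ½·5·(Σα)² = (5/2)·15.4² = 592.9.
Deadweight loss = W^SO − W^NE = 379.97.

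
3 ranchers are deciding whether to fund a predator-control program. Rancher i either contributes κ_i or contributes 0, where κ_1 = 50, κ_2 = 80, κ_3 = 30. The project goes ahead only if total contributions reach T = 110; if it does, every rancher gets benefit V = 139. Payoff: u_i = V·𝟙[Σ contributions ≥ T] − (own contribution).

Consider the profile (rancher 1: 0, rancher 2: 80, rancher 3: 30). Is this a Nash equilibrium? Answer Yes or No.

Yes

Total = 110 ≥ 110: provided.
Rancher 1 (pledges 0, payoff 139): pledging 50 → total 160, payoff 89. No gain.
Rancher 2 (pledges 80, payoff 59): dropping to 0 → total 30, payoff 0. No gain.
Rancher 3 (pledges 30, payoff 109): dropping to 0 → total 80, payoff 0. No gain.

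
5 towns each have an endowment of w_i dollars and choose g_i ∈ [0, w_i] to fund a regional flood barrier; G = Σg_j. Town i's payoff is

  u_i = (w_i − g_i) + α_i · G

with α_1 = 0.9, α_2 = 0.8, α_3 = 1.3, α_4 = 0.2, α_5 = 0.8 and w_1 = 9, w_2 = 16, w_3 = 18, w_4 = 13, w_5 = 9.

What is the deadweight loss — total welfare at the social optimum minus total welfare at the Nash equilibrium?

141

∂u_i/∂g_i = α_i − 1, so town i contributes w_i if α_i > 1, else 0.
α_i > 1 for i ∈ {3}; NE contributions (0, 0, 18, 0, 0), G = 18.
W^NE = Σw_i − G^NE + (Σα_i)·G^NE = 65 + 3·18 = 119.
Planner: ∂(Σu_j)/∂g_i = Σα_j − 1 = 3 > 0, so everyone contributes w_i; G^SO = 65, W^SO = 65 + 3·65 = 260.
Deadweight loss = 141.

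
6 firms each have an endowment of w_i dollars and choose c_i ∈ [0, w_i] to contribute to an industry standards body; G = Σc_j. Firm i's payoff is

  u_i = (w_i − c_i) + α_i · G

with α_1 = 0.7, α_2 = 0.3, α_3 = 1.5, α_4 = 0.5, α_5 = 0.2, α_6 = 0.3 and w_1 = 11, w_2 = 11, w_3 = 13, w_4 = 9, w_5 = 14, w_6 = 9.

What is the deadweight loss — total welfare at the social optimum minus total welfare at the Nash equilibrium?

135

∂u_i/∂c_i = α_i − 1, so firm i contributes w_i if α_i > 1, else 0.
α_i > 1 for i ∈ {3}; NE contributions (0, 0, 13, 0, 0, 0), G = 13.
W^NE = Σw_i − G^NE + (Σα_i)·G^NE = 67 + 2.5·13 = 99.5.
Planner: ∂(Σu_j)/∂c_i = Σα_j − 1 = 2.5 > 0, so everyone contributes w_i; G^SO = 67, W^SO = 67 + 2.5·67 = 234.5.
Deadweight loss = 135.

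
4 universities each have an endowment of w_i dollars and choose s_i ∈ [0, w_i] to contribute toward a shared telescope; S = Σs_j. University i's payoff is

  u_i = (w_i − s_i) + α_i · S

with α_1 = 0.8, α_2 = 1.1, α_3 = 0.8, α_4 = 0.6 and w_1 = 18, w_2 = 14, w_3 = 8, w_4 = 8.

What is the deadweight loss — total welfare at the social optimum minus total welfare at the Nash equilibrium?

∂u_i/∂s_i = α_i − 1, so university i contributes w_i if α_i > 1, else 0.
α_i > 1 for i ∈ {2}; NE contributions (0, 14, 0, 0), S = 14.
W^NE = Σw_i − S^NE + (Σα_i)·S^NE = 48 + 2.3·14 = 80.2.
Planner: ∂(Σu_j)/∂s_i = Σα_j − 1 = 2.3 > 0, so everyone contributes w_i; S^SO = 48, W^SO = 48 + 2.3·48 = 158.4.
Deadweight loss = 78.2.

78.2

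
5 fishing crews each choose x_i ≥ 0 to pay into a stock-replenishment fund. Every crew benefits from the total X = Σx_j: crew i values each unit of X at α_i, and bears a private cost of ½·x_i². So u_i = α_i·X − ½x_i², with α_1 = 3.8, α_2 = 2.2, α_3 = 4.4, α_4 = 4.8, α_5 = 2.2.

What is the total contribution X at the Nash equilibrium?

Crew i's FOC: ∂u_i/∂x_i = α_i − x_i = 0, so x_i* = α_i.
NE contributions = (3.8, 2.2, 4.4, 4.8, 2.2); X = 17.4.

17.4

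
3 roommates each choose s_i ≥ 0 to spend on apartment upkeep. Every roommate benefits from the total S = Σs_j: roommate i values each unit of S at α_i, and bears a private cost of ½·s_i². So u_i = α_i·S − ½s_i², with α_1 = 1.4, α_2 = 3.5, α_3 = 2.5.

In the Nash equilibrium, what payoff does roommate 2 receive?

19.775

Roommate i's FOC: ∂u_i/∂s_i = α_i − s_i = 0, so s_i* = α_i.
NE contributions = (1.4, 3.5, 2.5); S = 7.4.
u_2 = α_2·S − ½·(s_2)² = 3.5·7.4 − ½·3.5² = 19.775.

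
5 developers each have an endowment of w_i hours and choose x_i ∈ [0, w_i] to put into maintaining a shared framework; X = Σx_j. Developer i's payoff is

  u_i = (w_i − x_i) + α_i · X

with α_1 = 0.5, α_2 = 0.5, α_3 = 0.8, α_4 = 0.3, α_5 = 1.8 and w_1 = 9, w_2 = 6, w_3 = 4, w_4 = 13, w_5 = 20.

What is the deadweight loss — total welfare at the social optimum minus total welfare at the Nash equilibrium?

∂u_i/∂x_i = α_i − 1, so developer i contributes w_i if α_i > 1, else 0.
α_i > 1 for i ∈ {5}; NE contributions (0, 0, 0, 0, 20), X = 20.
W^NE = Σw_i − X^NE + (Σα_i)·X^NE = 52 + 2.9·20 = 110.
Planner: ∂(Σu_j)/∂x_i = Σα_j − 1 = 2.9 > 0, so everyone contributes w_i; X^SO = 52, W^SO = 52 + 2.9·52 = 202.8.
Deadweight loss = 92.8.

92.8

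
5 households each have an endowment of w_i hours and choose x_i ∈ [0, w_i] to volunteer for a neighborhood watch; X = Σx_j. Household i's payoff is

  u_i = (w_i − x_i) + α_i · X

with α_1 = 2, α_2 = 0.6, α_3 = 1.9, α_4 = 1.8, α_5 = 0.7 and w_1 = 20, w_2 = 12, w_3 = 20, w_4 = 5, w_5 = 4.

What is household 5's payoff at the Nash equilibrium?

35.5

∂u_i/∂x_i = α_i − 1, so household i contributes w_i if α_i > 1, else 0.
α_i > 1 for i ∈ {1, 3, 4}; NE contributions (20, 0, 20, 5, 0), X = 45.
u_5 = (4 − 0) + 0.7·45 = 35.5.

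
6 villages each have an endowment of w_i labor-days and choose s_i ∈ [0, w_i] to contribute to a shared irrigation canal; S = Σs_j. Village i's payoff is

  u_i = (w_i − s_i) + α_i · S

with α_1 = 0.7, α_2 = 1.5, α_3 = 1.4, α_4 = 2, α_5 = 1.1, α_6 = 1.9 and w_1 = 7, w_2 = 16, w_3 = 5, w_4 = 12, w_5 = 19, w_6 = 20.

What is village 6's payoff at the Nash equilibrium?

136.8

∂u_i/∂s_i = α_i − 1, so village i contributes w_i if α_i > 1, else 0.
α_i > 1 for i ∈ {2, 3, 4, 5, 6}; NE contributions (0, 16, 5, 12, 19, 20), S = 72.
u_6 = (20 − 20) + 1.9·72 = 136.8.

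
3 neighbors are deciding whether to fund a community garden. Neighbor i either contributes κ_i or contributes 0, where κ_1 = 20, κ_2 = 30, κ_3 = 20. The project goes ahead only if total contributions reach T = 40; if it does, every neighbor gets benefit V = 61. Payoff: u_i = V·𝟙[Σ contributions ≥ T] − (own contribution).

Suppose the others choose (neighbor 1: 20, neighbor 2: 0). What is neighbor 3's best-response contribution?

20

Others' total = 20. Contributing 20 brings total to 40 ≥ 40: gain V − κ_3 = 41.
Best response: 20.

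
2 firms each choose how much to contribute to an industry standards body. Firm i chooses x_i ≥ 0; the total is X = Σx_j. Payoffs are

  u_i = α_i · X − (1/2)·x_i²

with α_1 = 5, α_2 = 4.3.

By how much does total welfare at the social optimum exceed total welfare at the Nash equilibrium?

21.745

Firm i's FOC: ∂u_i/∂x_i = α_i − x_i = 0, so x_i* = α_i.
NE contributions = (5, 4.3); X = 9.3.
W^NE = (Σα)·X − ½Σα_i² = 9.3² − ½·43.49 = 64.745.
Planner sets x_i = Σα_j = 9.3 for every i, so X^SO = 2·9.3 = 18.6.
W^SO = (Σα)·X^SO − ½·2·(Σα)² = (2/2)·9.3² = 86.49.
Deadweight loss = W^SO − W^NE = 21.745.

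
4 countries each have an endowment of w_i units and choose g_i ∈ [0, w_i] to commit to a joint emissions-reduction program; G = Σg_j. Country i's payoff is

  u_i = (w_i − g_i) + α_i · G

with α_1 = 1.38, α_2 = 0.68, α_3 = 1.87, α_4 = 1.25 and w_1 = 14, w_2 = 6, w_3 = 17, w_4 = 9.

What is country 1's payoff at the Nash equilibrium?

55.2

∂u_i/∂g_i = α_i − 1, so country i contributes w_i if α_i > 1, else 0.
α_i > 1 for i ∈ {1, 3, 4}; NE contributions (14, 0, 17, 9), G = 40.
u_1 = (14 − 14) + 1.38·40 = 55.2.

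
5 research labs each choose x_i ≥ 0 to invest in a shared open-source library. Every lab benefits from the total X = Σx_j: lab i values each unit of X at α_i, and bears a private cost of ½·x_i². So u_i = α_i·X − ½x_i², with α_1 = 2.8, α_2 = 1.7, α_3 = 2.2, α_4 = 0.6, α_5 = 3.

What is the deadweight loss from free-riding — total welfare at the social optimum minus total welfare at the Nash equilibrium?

171.6

Lab i's FOC: ∂u_i/∂x_i = α_i − x_i = 0, so x_i* = α_i.
NE contributions = (2.8, 1.7, 2.2, 0.6, 3); X = 10.3.
W^NE = (Σα)·X − ½Σα_i² = 10.3² − ½·24.93 = 93.625.
Planner sets x_i = Σα_j = 10.3 for every i, so X^SO = 5·10.3 = 51.5.
W^SO = (Σα)·X^SO − ½·5·(Σα)² = (5/2)·10.3² = 265.225.
Deadweight loss = W^SO − W^NE = 171.6.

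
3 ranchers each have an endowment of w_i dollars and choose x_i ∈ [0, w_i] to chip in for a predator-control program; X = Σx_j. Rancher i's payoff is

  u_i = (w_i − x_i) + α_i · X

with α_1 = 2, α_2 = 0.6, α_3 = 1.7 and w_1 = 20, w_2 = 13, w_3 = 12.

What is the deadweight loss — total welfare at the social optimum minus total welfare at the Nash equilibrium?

42.9

∂u_i/∂x_i = α_i − 1, so rancher i contributes w_i if α_i > 1, else 0.
α_i > 1 for i ∈ {1, 3}; NE contributions (20, 0, 12), X = 32.
W^NE = Σw_i − X^NE + (Σα_i)·X^NE = 45 + 3.3·32 = 150.6.
Planner: ∂(Σu_j)/∂x_i = Σα_j − 1 = 3.3 > 0, so everyone contributes w_i; X^SO = 45, W^SO = 45 + 3.3·45 = 193.5.
Deadweight loss = 42.9.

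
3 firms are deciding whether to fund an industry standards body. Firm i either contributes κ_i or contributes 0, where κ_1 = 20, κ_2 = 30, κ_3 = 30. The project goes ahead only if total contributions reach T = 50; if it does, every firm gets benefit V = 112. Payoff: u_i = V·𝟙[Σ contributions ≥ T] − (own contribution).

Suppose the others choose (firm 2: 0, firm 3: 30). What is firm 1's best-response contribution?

Others' total = 30. Contributing 20 brings total to 50 ≥ 50: gain V − κ_1 = 92.
Best response: 20.

20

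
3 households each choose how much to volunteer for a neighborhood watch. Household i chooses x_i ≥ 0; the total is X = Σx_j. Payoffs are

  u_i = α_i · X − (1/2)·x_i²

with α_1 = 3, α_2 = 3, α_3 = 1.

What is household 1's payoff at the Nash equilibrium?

16.5

Household i's FOC: ∂u_i/∂x_i = α_i − x_i = 0, so x_i* = α_i.
NE contributions = (3, 3, 1); X = 7.
u_1 = α_1·X − ½·(x_1)² = 3·7 − ½·3² = 16.5.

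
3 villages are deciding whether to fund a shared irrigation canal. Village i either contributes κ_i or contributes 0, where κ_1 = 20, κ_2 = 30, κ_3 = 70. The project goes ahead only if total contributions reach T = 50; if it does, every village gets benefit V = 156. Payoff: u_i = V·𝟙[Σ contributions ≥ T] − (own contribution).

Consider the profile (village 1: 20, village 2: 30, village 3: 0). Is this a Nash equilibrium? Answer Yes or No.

Total = 50 ≥ 50: provided.
Village 1 (pledges 20, payoff 136): dropping to 0 → total 30, payoff 0. No gain.
Village 2 (pledges 30, payoff 126): dropping to 0 → total 20, payoff 0. No gain.
Village 3 (pledges 0, payoff 156): pledging 70 → total 120, payoff 86. No gain.

Yes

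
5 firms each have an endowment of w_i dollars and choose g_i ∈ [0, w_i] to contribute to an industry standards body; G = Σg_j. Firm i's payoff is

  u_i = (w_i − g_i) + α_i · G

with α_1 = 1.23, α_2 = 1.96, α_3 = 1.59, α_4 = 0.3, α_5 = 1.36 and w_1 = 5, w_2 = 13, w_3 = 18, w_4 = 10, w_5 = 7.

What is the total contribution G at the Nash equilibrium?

∂u_i/∂g_i = α_i − 1, so firm i contributes w_i if α_i > 1, else 0.
α_i > 1 for i ∈ {1, 2, 3, 5}; NE contributions (5, 13, 18, 0, 7), G = 43.

43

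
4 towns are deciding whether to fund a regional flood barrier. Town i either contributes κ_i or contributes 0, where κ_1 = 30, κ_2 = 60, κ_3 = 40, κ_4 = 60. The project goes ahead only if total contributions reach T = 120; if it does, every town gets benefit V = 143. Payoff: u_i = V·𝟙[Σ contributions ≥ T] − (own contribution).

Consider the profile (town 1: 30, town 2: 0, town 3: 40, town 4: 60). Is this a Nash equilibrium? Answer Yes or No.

Yes

Total = 130 ≥ 120: provided.
Town 1 (pledges 30, payoff 113): dropping to 0 → total 100, payoff 0. No gain.
Town 2 (pledges 0, payoff 143): pledging 60 → total 190, payoff 83. No gain.
Town 3 (pledges 40, payoff 103): dropping to 0 → total 90, payoff 0. No gain.
Town 4 (pledges 60, payoff 83): dropping to 0 → total 70, payoff 0. No gain.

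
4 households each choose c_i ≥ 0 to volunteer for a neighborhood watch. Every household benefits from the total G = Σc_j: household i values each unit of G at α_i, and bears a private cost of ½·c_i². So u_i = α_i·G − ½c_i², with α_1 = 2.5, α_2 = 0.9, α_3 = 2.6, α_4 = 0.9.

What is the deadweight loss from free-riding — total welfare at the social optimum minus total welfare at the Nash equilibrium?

54.925

Household i's FOC: ∂u_i/∂c_i = α_i − c_i = 0, so c_i* = α_i.
NE contributions = (2.5, 0.9, 2.6, 0.9); G = 6.9.
W^NE = (Σα)·G − ½Σα_i² = 6.9² − ½·14.63 = 40.295.
Planner sets c_i = Σα_j = 6.9 for every i, so G^SO = 4·6.9 = 27.6.
W^SO = (Σα)·G^SO − ½·4·(Σα)² = (4/2)·6.9² = 95.22.
Deadweight loss = W^SO − W^NE = 54.925.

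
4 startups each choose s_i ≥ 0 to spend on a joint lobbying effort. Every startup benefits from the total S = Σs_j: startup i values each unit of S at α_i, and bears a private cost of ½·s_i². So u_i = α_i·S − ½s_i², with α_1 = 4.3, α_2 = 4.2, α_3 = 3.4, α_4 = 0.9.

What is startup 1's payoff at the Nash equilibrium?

45.795

Startup i's FOC: ∂u_i/∂s_i = α_i − s_i = 0, so s_i* = α_i.
NE contributions = (4.3, 4.2, 3.4, 0.9); S = 12.8.
u_1 = α_1·S − ½·(s_1)² = 4.3·12.8 − ½·4.3² = 45.795.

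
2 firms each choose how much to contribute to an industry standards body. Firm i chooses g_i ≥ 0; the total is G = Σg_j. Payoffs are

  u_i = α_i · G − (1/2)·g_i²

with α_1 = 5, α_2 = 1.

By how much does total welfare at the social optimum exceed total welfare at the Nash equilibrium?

13

Firm i's FOC: ∂u_i/∂g_i = α_i − g_i = 0, so g_i* = α_i.
NE contributions = (5, 1); G = 6.
W^NE = (Σα)·G − ½Σα_i² = 6² − ½·26 = 23.
Planner sets g_i = Σα_j = 6 for every i, so G^SO = 2·6 = 12.
W^SO = (Σα)·G^SO − ½·2·(Σα)² = (2/2)·6² = 36.
Deadweight loss = W^SO − W^NE = 13.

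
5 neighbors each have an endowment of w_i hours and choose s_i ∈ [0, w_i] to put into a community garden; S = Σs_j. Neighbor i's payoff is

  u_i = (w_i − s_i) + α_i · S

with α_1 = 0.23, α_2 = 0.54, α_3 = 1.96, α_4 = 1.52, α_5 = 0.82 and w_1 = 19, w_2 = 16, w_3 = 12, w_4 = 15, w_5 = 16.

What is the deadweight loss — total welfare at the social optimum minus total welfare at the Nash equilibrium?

∂u_i/∂s_i = α_i − 1, so neighbor i contributes w_i if α_i > 1, else 0.
α_i > 1 for i ∈ {3, 4}; NE contributions (0, 0, 12, 15, 0), S = 27.
W^NE = Σw_i − S^NE + (Σα_i)·S^NE = 78 + 4.07·27 = 187.89.
Planner: ∂(Σu_j)/∂s_i = Σα_j − 1 = 4.07 > 0, so everyone contributes w_i; S^SO = 78, W^SO = 78 + 4.07·78 = 395.46.
Deadweight loss = 207.57.

207.57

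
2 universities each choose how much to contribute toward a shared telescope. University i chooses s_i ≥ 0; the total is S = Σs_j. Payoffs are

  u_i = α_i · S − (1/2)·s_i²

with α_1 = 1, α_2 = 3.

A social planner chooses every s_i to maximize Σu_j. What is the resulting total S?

Planner FOC: ∂(Σu_j)/∂s_i = (Σα_j) − s_i = 0, so s_i^SO = Σα_j = 4 for every i; S^SO = 8.

8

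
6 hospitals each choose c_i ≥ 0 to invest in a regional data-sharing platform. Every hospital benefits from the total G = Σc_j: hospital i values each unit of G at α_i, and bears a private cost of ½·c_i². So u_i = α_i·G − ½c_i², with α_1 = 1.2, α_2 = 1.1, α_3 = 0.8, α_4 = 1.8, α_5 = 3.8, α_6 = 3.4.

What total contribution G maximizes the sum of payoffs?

Planner FOC: ∂(Σu_j)/∂c_i = (Σα_j) − c_i = 0, so c_i^SO = Σα_j = 12.1 for every i; G^SO = 72.6.

72.6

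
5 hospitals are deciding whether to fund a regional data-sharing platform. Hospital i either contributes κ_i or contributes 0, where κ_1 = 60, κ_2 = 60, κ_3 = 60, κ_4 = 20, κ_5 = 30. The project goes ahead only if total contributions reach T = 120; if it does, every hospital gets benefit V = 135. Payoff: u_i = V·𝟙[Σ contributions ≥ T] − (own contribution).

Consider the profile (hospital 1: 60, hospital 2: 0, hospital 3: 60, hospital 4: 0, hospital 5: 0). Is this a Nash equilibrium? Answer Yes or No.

Total = 120 ≥ 120: provided.
Hospital 1 (pledges 60, payoff 75): dropping to 0 → total 60, payoff 0. No gain.
Hospital 2 (pledges 0, payoff 135): pledging 60 → total 180, payoff 75. No gain.
Hospital 3 (pledges 60, payoff 75): dropping to 0 → total 60, payoff 0. No gain.
Hospital 4 (pledges 0, payoff 135): pledging 20 → total 140, payoff 115. No gain.
Hospital 5 (pledges 0, payoff 135): pledging 30 → total 150, payoff 105. No gain.

Yes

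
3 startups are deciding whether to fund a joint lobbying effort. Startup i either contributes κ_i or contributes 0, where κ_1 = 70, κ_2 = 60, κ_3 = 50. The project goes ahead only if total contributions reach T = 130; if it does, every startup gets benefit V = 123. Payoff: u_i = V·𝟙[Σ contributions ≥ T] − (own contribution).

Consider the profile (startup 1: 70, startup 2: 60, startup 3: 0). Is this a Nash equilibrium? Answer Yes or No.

Yes

Total = 130 ≥ 130: provided.
Startup 1 (pledges 70, payoff 53): dropping to 0 → total 60, payoff 0. No gain.
Startup 2 (pledges 60, payoff 63): dropping to 0 → total 70, payoff 0. No gain.
Startup 3 (pledges 0, payoff 123): pledging 50 → total 180, payoff 73. No gain.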